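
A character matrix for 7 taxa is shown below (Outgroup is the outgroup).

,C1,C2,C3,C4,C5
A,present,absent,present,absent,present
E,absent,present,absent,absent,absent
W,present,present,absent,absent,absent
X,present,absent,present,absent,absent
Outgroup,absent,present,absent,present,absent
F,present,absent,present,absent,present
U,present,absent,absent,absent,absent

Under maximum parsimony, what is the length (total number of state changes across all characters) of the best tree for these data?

5

Character polarity is set by the outgroup: the derived state is whichever differs from the outgroup's state, so for C2, C4 the derived state is 'absent', and for the remaining characters it is 'present'.
Only A, F, U, W, and X show the derived state 'present' for C1, supporting them as a clade.
C2: derived state 'absent' in A, F, U, and X only — synapomorphy for {A, F, U, X}.
C3: derived state 'present' in A, F, and X only — synapomorphy for {A, F, X}.
All ingroup taxa share the derived state 'absent' for C4; it defines the ingroup but does not resolve relationships within it.
Only A and F show the derived state 'present' for C5, supporting them as a clade.
Most parsimonious ingroup topology: (((((F,A),X),U),W),E).
Changes per character on this tree: C1: 1; C2: 1; C3: 1; C4: 1; C5: 1.
Total = 5.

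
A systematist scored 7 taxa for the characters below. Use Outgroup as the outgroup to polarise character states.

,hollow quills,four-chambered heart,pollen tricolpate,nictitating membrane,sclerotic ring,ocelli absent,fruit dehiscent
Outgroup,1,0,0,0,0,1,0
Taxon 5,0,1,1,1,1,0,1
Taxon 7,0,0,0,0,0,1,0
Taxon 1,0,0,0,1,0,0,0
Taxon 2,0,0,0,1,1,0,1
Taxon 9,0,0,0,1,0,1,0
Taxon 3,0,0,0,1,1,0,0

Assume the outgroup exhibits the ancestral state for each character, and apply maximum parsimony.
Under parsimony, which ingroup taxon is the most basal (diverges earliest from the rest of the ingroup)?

Character polarity is set by the outgroup: the derived state is whichever differs from the outgroup's state, so for hollow quills, ocelli absent the derived state is '0', and for the remaining characters it is '1'.
hollow quills (derived state '0') is shared by all ingroup taxa — unites the whole ingroup.
four-chambered heart: derived state '1' in Taxon 5 only — an autapomorphy, so it tells us nothing about relationships among taxa.
pollen tricolpate (derived state '1') is unique to Taxon 5 (autapomorphy; uninformative for grouping).
nictitating membrane (derived state '1') is shared by Taxon 1, Taxon 2, Taxon 3, Taxon 5, and Taxon 9 — a synapomorphy uniting that clade.
Only Taxon 2, Taxon 3, and Taxon 5 show the derived state '1' for sclerotic ring, supporting them as a clade.
ocelli absent (derived state '0') is shared by Taxon 1, Taxon 2, Taxon 3, and Taxon 5 — a synapomorphy uniting that clade.
Only Taxon 2 and Taxon 5 show the derived state '1' for fruit dehiscent, supporting them as a clade.
Most parsimonious ingroup topology: (((((Taxon 5,Taxon 2),Taxon 3),Taxon 1),Taxon 9),Taxon 7).
Taxon 7 is sister to the clade containing all other ingroup taxa, so it is the earliest-diverging (most basal) ingroup lineage.

Taxon 7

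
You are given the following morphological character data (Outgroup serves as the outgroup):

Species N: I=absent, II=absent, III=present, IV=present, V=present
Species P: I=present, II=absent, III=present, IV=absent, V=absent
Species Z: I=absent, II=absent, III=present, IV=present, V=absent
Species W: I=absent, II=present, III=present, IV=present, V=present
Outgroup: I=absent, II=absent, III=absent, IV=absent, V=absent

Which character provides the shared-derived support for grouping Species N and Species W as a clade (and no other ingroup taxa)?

The outgroup has state 'absent' for every character, so 'present' is the derived state throughout.
I: derived state 'present' in Species P only — an autapomorphy, so it tells us nothing about relationships among taxa.
II (derived state 'present') is unique to Species W (autapomorphy; uninformative for grouping).
III (derived state 'present') is shared by all ingroup taxa — unites the whole ingroup.
Only Species N, Species W, and Species Z show the derived state 'present' for IV, supporting them as a clade.
Only Species N and Species W show the derived state 'present' for V, supporting them as a clade.
Most parsimonious ingroup topology: (Species P,((Species N,Species W),Species Z)).
The clade {Species N, Species W} is supported by V: its derived state 'present' occurs in exactly those taxa and in no other taxon (including the outgroup).

V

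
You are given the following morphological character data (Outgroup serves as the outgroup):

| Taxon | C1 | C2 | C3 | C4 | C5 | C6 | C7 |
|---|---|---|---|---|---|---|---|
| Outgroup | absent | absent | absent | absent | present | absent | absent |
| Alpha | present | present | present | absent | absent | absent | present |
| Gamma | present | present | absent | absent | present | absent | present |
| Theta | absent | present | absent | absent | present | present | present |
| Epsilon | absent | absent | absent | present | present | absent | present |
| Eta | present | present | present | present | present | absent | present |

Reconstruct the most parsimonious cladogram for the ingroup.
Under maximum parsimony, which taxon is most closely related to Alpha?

Character polarity is set by the outgroup: the derived state is whichever differs from the outgroup's state, so for C5 the derived state is 'absent', and for the remaining characters it is 'present'.
C1: derived state 'present' in Alpha, Eta, and Gamma only — synapomorphy for {Alpha, Eta, Gamma}.
C2 (derived state 'present') is shared by Alpha, Eta, Gamma, and Theta — a synapomorphy uniting that clade.
C3: derived state 'present' in Alpha and Eta only — synapomorphy for {Alpha, Eta}.
C4 groups Epsilon and Eta, which is incompatible with the clades supported by the remaining characters; treating it as convergent (homoplasy) costs fewer steps than any alternative tree.
C5 (derived state 'absent') is unique to Alpha (autapomorphy; uninformative for grouping).
C6 (derived state 'present') is unique to Theta (autapomorphy; uninformative for grouping).
All ingroup taxa share the derived state 'present' for C7; it defines the ingroup but does not resolve relationships within it.
Most parsimonious ingroup topology: ((((Alpha,Eta),Gamma),Theta),Epsilon).
Alpha and Eta form a cherry on this tree, so they are sister taxa.

Eta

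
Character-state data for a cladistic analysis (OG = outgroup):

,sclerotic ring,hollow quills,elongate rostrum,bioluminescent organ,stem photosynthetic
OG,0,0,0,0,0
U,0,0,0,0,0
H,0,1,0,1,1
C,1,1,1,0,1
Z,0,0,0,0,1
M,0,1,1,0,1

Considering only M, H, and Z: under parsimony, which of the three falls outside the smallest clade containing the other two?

Z

The outgroup has state '0' for every character, so '1' is the derived state throughout.
sclerotic ring: derived state '1' in C only — an autapomorphy, so it tells us nothing about relationships among taxa.
hollow quills (derived state '1') is shared by C, H, and M — a synapomorphy uniting that clade.
Only C and M show the derived state '1' for elongate rostrum, supporting them as a clade.
bioluminescent organ (derived state '1') is unique to H (autapomorphy; uninformative for grouping).
stem photosynthetic: derived state '1' in C, H, M, and Z only — synapomorphy for {C, H, M, Z}.
Most parsimonious ingroup topology: (U,((H,(C,M)),Z)).
H and M share a more recent common ancestor with each other than either does with Z, so Z is the least closely related of the three.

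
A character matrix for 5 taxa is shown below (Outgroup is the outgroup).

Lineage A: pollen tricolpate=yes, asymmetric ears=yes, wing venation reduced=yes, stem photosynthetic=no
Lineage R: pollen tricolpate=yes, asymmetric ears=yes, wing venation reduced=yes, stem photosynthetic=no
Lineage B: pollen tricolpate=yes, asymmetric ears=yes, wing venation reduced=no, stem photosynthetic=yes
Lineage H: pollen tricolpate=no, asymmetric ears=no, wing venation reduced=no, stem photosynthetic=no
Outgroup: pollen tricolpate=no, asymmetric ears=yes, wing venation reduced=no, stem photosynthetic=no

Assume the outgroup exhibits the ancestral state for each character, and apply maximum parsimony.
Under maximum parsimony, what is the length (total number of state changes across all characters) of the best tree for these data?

Character polarity is set by the outgroup: the derived state is whichever differs from the outgroup's state, so for asymmetric ears the derived state is 'no', and for the remaining characters it is 'yes'.
Only Lineage A, Lineage B, and Lineage R show the derived state 'yes' for pollen tricolpate, supporting them as a clade.
asymmetric ears: derived state 'no' in Lineage H only — an autapomorphy, so it tells us nothing about relationships among taxa.
wing venation reduced: derived state 'yes' in Lineage A and Lineage R only — synapomorphy for {Lineage A, Lineage R}.
stem photosynthetic: derived state 'yes' in Lineage B only — an autapomorphy, so it tells us nothing about relationships among taxa.
Most parsimonious ingroup topology: (Lineage H,((Lineage A,Lineage R),Lineage B)).
Changes per character on this tree: pollen tricolpate: 1; asymmetric ears: 1; wing venation reduced: 1; stem photosynthetic: 1.
Total = 4.

4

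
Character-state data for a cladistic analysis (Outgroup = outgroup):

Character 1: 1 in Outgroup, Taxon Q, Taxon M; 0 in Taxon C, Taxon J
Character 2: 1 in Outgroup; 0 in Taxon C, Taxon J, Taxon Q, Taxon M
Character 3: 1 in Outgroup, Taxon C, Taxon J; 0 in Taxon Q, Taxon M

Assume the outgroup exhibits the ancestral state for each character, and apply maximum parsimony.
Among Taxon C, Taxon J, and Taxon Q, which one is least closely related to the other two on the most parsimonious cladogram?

Taxon Q

The outgroup has state '1' for every character, so '0' is the derived state throughout.
Character 1 (derived state '0') is shared by Taxon C and Taxon J — a synapomorphy uniting that clade.
All ingroup taxa share the derived state '0' for Character 2; it defines the ingroup but does not resolve relationships within it.
Only Taxon M and Taxon Q show the derived state '0' for Character 3, supporting them as a clade.
Most parsimonious ingroup topology: ((Taxon C,Taxon J),(Taxon Q,Taxon M)).
Taxon C and Taxon J share a more recent common ancestor with each other than either does with Taxon Q, so Taxon Q is the least closely related of the three.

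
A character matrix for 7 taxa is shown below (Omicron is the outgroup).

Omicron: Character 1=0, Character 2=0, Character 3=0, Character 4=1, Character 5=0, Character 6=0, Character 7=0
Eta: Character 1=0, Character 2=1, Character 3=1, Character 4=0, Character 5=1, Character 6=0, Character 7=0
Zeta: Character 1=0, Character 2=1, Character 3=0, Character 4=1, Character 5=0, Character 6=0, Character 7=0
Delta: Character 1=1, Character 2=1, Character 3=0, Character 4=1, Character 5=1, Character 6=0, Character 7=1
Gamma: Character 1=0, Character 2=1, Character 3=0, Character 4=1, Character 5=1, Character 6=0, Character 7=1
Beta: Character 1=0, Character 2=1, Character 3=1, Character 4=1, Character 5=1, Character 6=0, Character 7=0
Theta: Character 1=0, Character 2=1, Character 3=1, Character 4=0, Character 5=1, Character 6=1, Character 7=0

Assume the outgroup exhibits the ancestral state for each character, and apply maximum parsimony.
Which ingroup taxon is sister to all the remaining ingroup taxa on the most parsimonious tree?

Character polarity is set by the outgroup: the derived state is whichever differs from the outgroup's state, so for Character 4 the derived state is '0', and for the remaining characters it is '1'.
Character 1: derived state '1' in Delta only — an autapomorphy, so it tells us nothing about relationships among taxa.
Character 2 (derived state '1') is shared by all ingroup taxa — unites the whole ingroup.
Only Beta, Eta, and Theta show the derived state '1' for Character 3, supporting them as a clade.
Character 4 (derived state '0') is shared by Eta and Theta — a synapomorphy uniting that clade.
Character 5 (derived state '1') is shared by Beta, Delta, Eta, Gamma, and Theta — a synapomorphy uniting that clade.
Character 6: derived state '1' in Theta only — an autapomorphy, so it tells us nothing about relationships among taxa.
Character 7: derived state '1' in Delta and Gamma only — synapomorphy for {Delta, Gamma}.
Most parsimonious ingroup topology: ((((Eta,Theta),Beta),(Delta,Gamma)),Zeta).
Zeta is sister to the clade containing all other ingroup taxa, so it is the earliest-diverging (most basal) ingroup lineage.

Zeta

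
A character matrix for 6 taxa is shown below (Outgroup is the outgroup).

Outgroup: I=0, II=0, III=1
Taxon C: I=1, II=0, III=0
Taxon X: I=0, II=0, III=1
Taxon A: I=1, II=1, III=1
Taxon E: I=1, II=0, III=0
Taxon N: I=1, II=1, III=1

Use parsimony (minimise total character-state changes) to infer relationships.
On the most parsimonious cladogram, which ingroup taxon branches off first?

Character polarity is set by the outgroup: the derived state is whichever differs from the outgroup's state, so for III the derived state is '0', and for the remaining characters it is '1'.
Only Taxon A, Taxon C, Taxon E, and Taxon N show the derived state '1' for I, supporting them as a clade.
Only Taxon A and Taxon N show the derived state '1' for II, supporting them as a clade.
III (derived state '0') is shared by Taxon C and Taxon E — a synapomorphy uniting that clade.
Most parsimonious ingroup topology: (((Taxon C,Taxon E),(Taxon A,Taxon N)),Taxon X).
Taxon X is sister to the clade containing all other ingroup taxa, so it is the earliest-diverging (most basal) ingroup lineage.

Taxon X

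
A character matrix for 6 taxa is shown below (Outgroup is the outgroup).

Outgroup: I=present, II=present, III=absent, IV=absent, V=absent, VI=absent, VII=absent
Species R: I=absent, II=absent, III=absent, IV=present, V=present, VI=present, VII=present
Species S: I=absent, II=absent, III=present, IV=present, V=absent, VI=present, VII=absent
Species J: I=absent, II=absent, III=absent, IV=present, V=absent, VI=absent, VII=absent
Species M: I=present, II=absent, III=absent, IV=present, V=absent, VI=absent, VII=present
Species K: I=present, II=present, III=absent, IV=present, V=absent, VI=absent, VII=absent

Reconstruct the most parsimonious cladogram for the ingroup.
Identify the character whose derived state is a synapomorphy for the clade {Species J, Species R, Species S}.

Character polarity is set by the outgroup: the derived state is whichever differs from the outgroup's state, so for I, II the derived state is 'absent', and for the remaining characters it is 'present'.
I: derived state 'absent' in Species J, Species R, and Species S only — synapomorphy for {Species J, Species R, Species S}.
Only Species J, Species M, Species R, and Species S show the derived state 'absent' for II, supporting them as a clade.
III (derived state 'present') is unique to Species S (autapomorphy; uninformative for grouping).
IV (derived state 'present') is shared by all ingroup taxa — unites the whole ingroup.
V: derived state 'present' in Species R only — an autapomorphy, so it tells us nothing about relationships among taxa.
VI (derived state 'present') is shared by Species R and Species S — a synapomorphy uniting that clade.
VII (state 'present') occurs in Species M and Species R but conflicts with the nesting implied by the other characters — most parsimoniously interpreted as homoplasy.
Most parsimonious ingroup topology: ((((Species R,Species S),Species J),Species M),Species K).
The clade {Species J, Species R, Species S} is supported by I: its derived state 'absent' occurs in exactly those taxa and in no other taxon (including the outgroup).

I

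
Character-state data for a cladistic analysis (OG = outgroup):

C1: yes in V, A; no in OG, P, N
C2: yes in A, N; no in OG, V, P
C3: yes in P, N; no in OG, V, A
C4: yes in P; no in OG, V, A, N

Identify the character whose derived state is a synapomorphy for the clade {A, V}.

C1

The outgroup has state 'no' for every character, so 'yes' is the derived state throughout.
C1: derived state 'yes' in A and V only — synapomorphy for {A, V}.
C2 (state 'yes') occurs in A and N but conflicts with the nesting implied by the other characters — most parsimoniously interpreted as homoplasy.
Only N and P show the derived state 'yes' for C3, supporting them as a clade.
C4 (derived state 'yes') is unique to P (autapomorphy; uninformative for grouping).
Most parsimonious ingroup topology: ((V,A),(P,N)).
The clade {A, V} is supported by C1: its derived state 'yes' occurs in exactly those taxa and in no other taxon (including the outgroup).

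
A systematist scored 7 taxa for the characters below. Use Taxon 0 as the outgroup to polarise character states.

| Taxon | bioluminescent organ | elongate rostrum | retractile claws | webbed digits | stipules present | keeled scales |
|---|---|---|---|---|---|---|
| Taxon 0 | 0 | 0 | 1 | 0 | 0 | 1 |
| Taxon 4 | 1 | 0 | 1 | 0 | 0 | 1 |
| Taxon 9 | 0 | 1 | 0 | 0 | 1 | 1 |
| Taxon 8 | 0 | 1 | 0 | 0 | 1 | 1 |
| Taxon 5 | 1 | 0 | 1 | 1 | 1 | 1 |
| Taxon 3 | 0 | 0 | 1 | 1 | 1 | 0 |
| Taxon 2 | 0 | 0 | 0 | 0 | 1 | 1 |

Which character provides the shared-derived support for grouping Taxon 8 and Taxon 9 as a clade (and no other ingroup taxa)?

elongate rostrum

Character polarity is set by the outgroup: the derived state is whichever differs from the outgroup's state, so for retractile claws, keeled scales the derived state is '0', and for the remaining characters it is '1'.
bioluminescent organ (state '1') occurs in Taxon 4 and Taxon 5 but conflicts with the nesting implied by the other characters — most parsimoniously interpreted as homoplasy.
elongate rostrum (derived state '1') is shared by Taxon 8 and Taxon 9 — a synapomorphy uniting that clade.
retractile claws (derived state '0') is shared by Taxon 2, Taxon 8, and Taxon 9 — a synapomorphy uniting that clade.
webbed digits (derived state '1') is shared by Taxon 3 and Taxon 5 — a synapomorphy uniting that clade.
stipules present: derived state '1' in Taxon 2, Taxon 3, Taxon 5, Taxon 8, and Taxon 9 only — synapomorphy for {Taxon 2, Taxon 3, Taxon 5, Taxon 8, Taxon 9}.
keeled scales: derived state '0' in Taxon 3 only — an autapomorphy, so it tells us nothing about relationships among taxa.
Most parsimonious ingroup topology: (Taxon 4,(((Taxon 9,Taxon 8),Taxon 2),(Taxon 5,Taxon 3))).
The clade {Taxon 8, Taxon 9} is supported by elongate rostrum: its derived state '1' occurs in exactly those taxa and in no other taxon (including the outgroup).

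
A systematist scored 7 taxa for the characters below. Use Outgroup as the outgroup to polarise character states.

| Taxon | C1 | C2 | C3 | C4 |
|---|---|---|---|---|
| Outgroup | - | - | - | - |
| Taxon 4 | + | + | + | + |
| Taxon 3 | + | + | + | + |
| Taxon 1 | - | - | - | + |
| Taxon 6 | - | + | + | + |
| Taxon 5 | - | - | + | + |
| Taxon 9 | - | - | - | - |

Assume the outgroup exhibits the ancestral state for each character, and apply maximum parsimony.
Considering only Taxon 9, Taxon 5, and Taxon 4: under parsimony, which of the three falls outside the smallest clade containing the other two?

The outgroup has state '-' for every character, so '+' is the derived state throughout.
C1: derived state '+' in Taxon 3 and Taxon 4 only — synapomorphy for {Taxon 3, Taxon 4}.
C2: derived state '+' in Taxon 3, Taxon 4, and Taxon 6 only — synapomorphy for {Taxon 3, Taxon 4, Taxon 6}.
Only Taxon 3, Taxon 4, Taxon 5, and Taxon 6 show the derived state '+' for C3, supporting them as a clade.
C4: derived state '+' in Taxon 1, Taxon 3, Taxon 4, Taxon 5, and Taxon 6 only — synapomorphy for {Taxon 1, Taxon 3, Taxon 4, Taxon 5, Taxon 6}.
Most parsimonious ingroup topology: (((((Taxon 4,Taxon 3),Taxon 6),Taxon 5),Taxon 1),Taxon 9).
Taxon 5 and Taxon 4 share a more recent common ancestor with each other than either does with Taxon 9, so Taxon 9 is the least closely related of the three.

Taxon 9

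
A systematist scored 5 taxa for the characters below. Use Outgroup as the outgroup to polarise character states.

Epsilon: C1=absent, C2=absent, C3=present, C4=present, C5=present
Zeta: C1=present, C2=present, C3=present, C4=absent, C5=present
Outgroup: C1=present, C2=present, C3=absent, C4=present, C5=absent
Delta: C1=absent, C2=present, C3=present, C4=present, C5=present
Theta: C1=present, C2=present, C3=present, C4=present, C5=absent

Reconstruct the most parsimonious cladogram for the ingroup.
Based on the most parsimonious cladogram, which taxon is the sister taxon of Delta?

Character polarity is set by the outgroup: the derived state is whichever differs from the outgroup's state, so for C1, C2, C4 the derived state is 'absent', and for the remaining characters it is 'present'.
C1 (derived state 'absent') is shared by Delta and Epsilon — a synapomorphy uniting that clade.
C2 (derived state 'absent') is unique to Epsilon (autapomorphy; uninformative for grouping).
All ingroup taxa share the derived state 'present' for C3; it defines the ingroup but does not resolve relationships within it.
C4: derived state 'absent' in Zeta only — an autapomorphy, so it tells us nothing about relationships among taxa.
C5: derived state 'present' in Delta, Epsilon, and Zeta only — synapomorphy for {Delta, Epsilon, Zeta}.
Most parsimonious ingroup topology: ((Zeta,(Epsilon,Delta)),Theta).
Delta and Epsilon form a cherry on this tree, so they are sister taxa.

Epsilon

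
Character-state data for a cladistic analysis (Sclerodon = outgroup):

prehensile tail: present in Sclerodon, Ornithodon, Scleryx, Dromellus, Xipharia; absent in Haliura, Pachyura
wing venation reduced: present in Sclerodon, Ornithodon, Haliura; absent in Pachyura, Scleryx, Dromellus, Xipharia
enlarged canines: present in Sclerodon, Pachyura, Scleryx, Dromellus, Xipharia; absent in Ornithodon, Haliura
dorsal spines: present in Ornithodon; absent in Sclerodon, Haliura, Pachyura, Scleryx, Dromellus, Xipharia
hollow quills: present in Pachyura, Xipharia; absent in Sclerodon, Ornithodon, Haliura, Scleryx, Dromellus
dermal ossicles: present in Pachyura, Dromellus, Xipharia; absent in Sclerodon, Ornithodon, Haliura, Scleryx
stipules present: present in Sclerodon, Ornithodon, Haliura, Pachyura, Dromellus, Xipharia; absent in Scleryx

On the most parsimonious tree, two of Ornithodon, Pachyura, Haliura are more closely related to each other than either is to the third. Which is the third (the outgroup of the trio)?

Character polarity is set by the outgroup: the derived state is whichever differs from the outgroup's state, so for prehensile tail, wing venation reduced, enlarged canines, stipules present the derived state is 'absent', and for the remaining characters it is 'present'.
prehensile tail groups Haliura and Pachyura, which is incompatible with the clades supported by the remaining characters; treating it as convergent (homoplasy) costs fewer steps than any alternative tree.
wing venation reduced (derived state 'absent') is shared by Dromellus, Pachyura, Scleryx, and Xipharia — a synapomorphy uniting that clade.
enlarged canines (derived state 'absent') is shared by Haliura and Ornithodon — a synapomorphy uniting that clade.
dorsal spines: derived state 'present' in Ornithodon only — an autapomorphy, so it tells us nothing about relationships among taxa.
hollow quills (derived state 'present') is shared by Pachyura and Xipharia — a synapomorphy uniting that clade.
dermal ossicles: derived state 'present' in Dromellus, Pachyura, and Xipharia only — synapomorphy for {Dromellus, Pachyura, Xipharia}.
stipules present: derived state 'absent' in Scleryx only — an autapomorphy, so it tells us nothing about relationships among taxa.
Most parsimonious ingroup topology: ((Ornithodon,Haliura),(((Pachyura,Xipharia),Dromellus),Scleryx)).
Haliura and Ornithodon share a more recent common ancestor with each other than either does with Pachyura, so Pachyura is the least closely related of the three.

Pachyura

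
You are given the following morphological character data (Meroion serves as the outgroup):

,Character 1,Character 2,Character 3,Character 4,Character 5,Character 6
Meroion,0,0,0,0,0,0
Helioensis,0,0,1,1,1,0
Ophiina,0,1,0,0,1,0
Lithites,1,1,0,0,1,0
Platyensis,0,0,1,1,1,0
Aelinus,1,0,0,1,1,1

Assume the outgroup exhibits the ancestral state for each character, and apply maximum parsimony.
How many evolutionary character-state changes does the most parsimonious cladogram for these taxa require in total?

7

The outgroup has state '0' for every character, so '1' is the derived state throughout.
Character 1 groups Aelinus and Lithites, which is incompatible with the clades supported by the remaining characters; treating it as convergent (homoplasy) costs fewer steps than any alternative tree.
Character 2: derived state '1' in Lithites and Ophiina only — synapomorphy for {Lithites, Ophiina}.
Character 3 (derived state '1') is shared by Helioensis and Platyensis — a synapomorphy uniting that clade.
Character 4: derived state '1' in Aelinus, Helioensis, and Platyensis only — synapomorphy for {Aelinus, Helioensis, Platyensis}.
All ingroup taxa share the derived state '1' for Character 5; it defines the ingroup but does not resolve relationships within it.
Character 6 (derived state '1') is unique to Aelinus (autapomorphy; uninformative for grouping).
Most parsimonious ingroup topology: (((Helioensis,Platyensis),Aelinus),(Ophiina,Lithites)).
Changes per character on this tree: Character 1: 2; Character 2: 1; Character 3: 1; Character 4: 1; Character 5: 1; Character 6: 1.
Total = 7.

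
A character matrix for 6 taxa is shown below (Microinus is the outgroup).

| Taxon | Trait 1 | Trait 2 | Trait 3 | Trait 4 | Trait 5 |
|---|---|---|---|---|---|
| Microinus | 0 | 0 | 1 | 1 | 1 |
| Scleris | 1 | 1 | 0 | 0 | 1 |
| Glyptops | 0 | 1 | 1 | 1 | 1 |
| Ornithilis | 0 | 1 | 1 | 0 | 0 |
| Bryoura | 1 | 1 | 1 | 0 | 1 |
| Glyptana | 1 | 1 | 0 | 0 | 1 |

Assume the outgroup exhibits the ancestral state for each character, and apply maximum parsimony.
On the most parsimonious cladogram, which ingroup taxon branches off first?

Glyptops

Character polarity is set by the outgroup: the derived state is whichever differs from the outgroup's state, so for Trait 3, Trait 4, Trait 5 the derived state is '0', and for the remaining characters it is '1'.
Only Bryoura, Glyptana, and Scleris show the derived state '1' for Trait 1, supporting them as a clade.
Trait 2 (derived state '1') is shared by all ingroup taxa — unites the whole ingroup.
Only Glyptana and Scleris show the derived state '0' for Trait 3, supporting them as a clade.
Only Bryoura, Glyptana, Ornithilis, and Scleris show the derived state '0' for Trait 4, supporting them as a clade.
Trait 5: derived state '0' in Ornithilis only — an autapomorphy, so it tells us nothing about relationships among taxa.
Most parsimonious ingroup topology: ((((Scleris,Glyptana),Bryoura),Ornithilis),Glyptops).
Glyptops is sister to the clade containing all other ingroup taxa, so it is the earliest-diverging (most basal) ingroup lineage.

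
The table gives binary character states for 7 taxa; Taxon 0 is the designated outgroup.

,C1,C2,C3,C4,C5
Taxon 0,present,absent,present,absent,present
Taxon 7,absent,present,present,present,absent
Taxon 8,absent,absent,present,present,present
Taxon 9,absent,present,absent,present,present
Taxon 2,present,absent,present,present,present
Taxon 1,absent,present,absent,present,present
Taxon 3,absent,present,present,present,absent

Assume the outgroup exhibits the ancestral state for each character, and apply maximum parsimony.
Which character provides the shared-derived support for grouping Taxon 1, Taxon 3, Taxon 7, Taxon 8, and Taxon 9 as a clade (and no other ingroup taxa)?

C1

Character polarity is set by the outgroup: the derived state is whichever differs from the outgroup's state, so for C1, C3, C5 the derived state is 'absent', and for the remaining characters it is 'present'.
C1 (derived state 'absent') is shared by Taxon 1, Taxon 3, Taxon 7, Taxon 8, and Taxon 9 — a synapomorphy uniting that clade.
C2: derived state 'present' in Taxon 1, Taxon 3, Taxon 7, and Taxon 9 only — synapomorphy for {Taxon 1, Taxon 3, Taxon 7, Taxon 9}.
Only Taxon 1 and Taxon 9 show the derived state 'absent' for C3, supporting them as a clade.
All ingroup taxa share the derived state 'present' for C4; it defines the ingroup but does not resolve relationships within it.
C5: derived state 'absent' in Taxon 3 and Taxon 7 only — synapomorphy for {Taxon 3, Taxon 7}.
Most parsimonious ingroup topology: ((((Taxon 7,Taxon 3),(Taxon 9,Taxon 1)),Taxon 8),Taxon 2).
The clade {Taxon 1, Taxon 3, Taxon 7, Taxon 8, Taxon 9} is supported by C1: its derived state 'absent' occurs in exactly those taxa and in no other taxon (including the outgroup).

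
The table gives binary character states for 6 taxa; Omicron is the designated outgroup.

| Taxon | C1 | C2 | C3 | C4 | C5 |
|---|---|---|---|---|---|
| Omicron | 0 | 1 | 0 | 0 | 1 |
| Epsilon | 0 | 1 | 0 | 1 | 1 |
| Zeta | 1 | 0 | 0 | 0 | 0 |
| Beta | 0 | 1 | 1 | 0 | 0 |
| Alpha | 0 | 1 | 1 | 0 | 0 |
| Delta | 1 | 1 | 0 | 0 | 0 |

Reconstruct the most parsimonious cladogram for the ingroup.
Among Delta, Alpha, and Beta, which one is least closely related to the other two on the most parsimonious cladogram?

Character polarity is set by the outgroup: the derived state is whichever differs from the outgroup's state, so for C2, C5 the derived state is '0', and for the remaining characters it is '1'.
C1: derived state '1' in Delta and Zeta only — synapomorphy for {Delta, Zeta}.
C2: derived state '0' in Zeta only — an autapomorphy, so it tells us nothing about relationships among taxa.
C3 (derived state '1') is shared by Alpha and Beta — a synapomorphy uniting that clade.
C4 (derived state '1') is unique to Epsilon (autapomorphy; uninformative for grouping).
Only Alpha, Beta, Delta, and Zeta show the derived state '0' for C5, supporting them as a clade.
Most parsimonious ingroup topology: (Epsilon,((Zeta,Delta),(Beta,Alpha))).
Alpha and Beta share a more recent common ancestor with each other than either does with Delta, so Delta is the least closely related of the three.

Delta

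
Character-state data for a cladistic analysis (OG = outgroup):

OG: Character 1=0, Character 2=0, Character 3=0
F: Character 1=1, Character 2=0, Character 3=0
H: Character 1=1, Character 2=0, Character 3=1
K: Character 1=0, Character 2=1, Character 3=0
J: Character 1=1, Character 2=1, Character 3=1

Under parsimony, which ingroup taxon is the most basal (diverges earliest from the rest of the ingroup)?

K

The outgroup has state '0' for every character, so '1' is the derived state throughout.
Character 1 (derived state '1') is shared by F, H, and J — a synapomorphy uniting that clade.
Character 2 groups J and K, which is incompatible with the clades supported by the remaining characters; treating it as convergent (homoplasy) costs fewer steps than any alternative tree.
Character 3: derived state '1' in H and J only — synapomorphy for {H, J}.
Most parsimonious ingroup topology: ((F,(H,J)),K).
K is sister to the clade containing all other ingroup taxa, so it is the earliest-diverging (most basal) ingroup lineage.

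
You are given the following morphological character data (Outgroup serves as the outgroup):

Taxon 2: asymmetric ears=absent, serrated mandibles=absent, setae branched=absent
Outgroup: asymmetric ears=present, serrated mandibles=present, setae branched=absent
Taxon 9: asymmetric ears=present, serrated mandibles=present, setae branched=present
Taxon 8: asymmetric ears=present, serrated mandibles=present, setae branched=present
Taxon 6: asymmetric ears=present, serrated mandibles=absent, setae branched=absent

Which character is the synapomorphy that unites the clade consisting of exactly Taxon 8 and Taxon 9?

setae branched

Character polarity is set by the outgroup: the derived state is whichever differs from the outgroup's state, so for asymmetric ears, serrated mandibles the derived state is 'absent', and for the remaining characters it is 'present'.
asymmetric ears (derived state 'absent') is unique to Taxon 2 (autapomorphy; uninformative for grouping).
Only Taxon 2 and Taxon 6 show the derived state 'absent' for serrated mandibles, supporting them as a clade.
Only Taxon 8 and Taxon 9 show the derived state 'present' for setae branched, supporting them as a clade.
Most parsimonious ingroup topology: ((Taxon 8,Taxon 9),(Taxon 2,Taxon 6)).
The clade {Taxon 8, Taxon 9} is supported by setae branched: its derived state 'present' occurs in exactly those taxa and in no other taxon (including the outgroup).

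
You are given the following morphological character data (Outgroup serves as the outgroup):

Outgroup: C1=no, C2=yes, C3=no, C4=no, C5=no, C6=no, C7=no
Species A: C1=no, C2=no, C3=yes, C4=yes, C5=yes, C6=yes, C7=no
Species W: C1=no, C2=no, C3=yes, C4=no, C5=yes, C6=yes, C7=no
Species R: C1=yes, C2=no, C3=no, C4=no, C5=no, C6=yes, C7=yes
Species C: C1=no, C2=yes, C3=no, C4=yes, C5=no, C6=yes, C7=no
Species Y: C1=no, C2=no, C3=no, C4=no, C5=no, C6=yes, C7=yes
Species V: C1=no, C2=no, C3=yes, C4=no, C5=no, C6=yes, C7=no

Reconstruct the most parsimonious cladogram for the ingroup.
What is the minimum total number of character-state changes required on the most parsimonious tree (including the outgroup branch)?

8

Character polarity is set by the outgroup: the derived state is whichever differs from the outgroup's state, so for C2 the derived state is 'no', and for the remaining characters it is 'yes'.
C1 (derived state 'yes') is unique to Species R (autapomorphy; uninformative for grouping).
C2 (derived state 'no') is shared by Species A, Species R, Species V, Species W, and Species Y — a synapomorphy uniting that clade.
C3 (derived state 'yes') is shared by Species A, Species V, and Species W — a synapomorphy uniting that clade.
C4 groups Species A and Species C, which is incompatible with the clades supported by the remaining characters; treating it as convergent (homoplasy) costs fewer steps than any alternative tree.
C5 (derived state 'yes') is shared by Species A and Species W — a synapomorphy uniting that clade.
C6 (derived state 'yes') is shared by all ingroup taxa — unites the whole ingroup.
C7 (derived state 'yes') is shared by Species R and Species Y — a synapomorphy uniting that clade.
Most parsimonious ingroup topology: ((((Species A,Species W),Species V),(Species R,Species Y)),Species C).
Changes per character on this tree: C1: 1; C2: 1; C3: 1; C4: 2; C5: 1; C6: 1; C7: 1.
Total = 8.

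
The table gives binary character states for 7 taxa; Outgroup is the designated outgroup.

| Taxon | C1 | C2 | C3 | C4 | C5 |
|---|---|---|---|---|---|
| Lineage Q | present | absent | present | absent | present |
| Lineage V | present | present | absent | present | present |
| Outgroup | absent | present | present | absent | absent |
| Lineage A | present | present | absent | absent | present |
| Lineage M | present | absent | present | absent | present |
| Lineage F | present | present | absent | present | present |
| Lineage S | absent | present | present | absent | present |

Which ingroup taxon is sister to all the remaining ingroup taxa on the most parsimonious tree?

Lineage S

Character polarity is set by the outgroup: the derived state is whichever differs from the outgroup's state, so for C2, C3 the derived state is 'absent', and for the remaining characters it is 'present'.
C1 (derived state 'present') is shared by Lineage A, Lineage F, Lineage M, Lineage Q, and Lineage V — a synapomorphy uniting that clade.
C2: derived state 'absent' in Lineage M and Lineage Q only — synapomorphy for {Lineage M, Lineage Q}.
C3: derived state 'absent' in Lineage A, Lineage F, and Lineage V only — synapomorphy for {Lineage A, Lineage F, Lineage V}.
C4 (derived state 'present') is shared by Lineage F and Lineage V — a synapomorphy uniting that clade.
C5 (derived state 'present') is shared by all ingroup taxa — unites the whole ingroup.
Most parsimonious ingroup topology: ((((Lineage F,Lineage V),Lineage A),(Lineage Q,Lineage M)),Lineage S).
Lineage S is sister to the clade containing all other ingroup taxa, so it is the earliest-diverging (most basal) ingroup lineage.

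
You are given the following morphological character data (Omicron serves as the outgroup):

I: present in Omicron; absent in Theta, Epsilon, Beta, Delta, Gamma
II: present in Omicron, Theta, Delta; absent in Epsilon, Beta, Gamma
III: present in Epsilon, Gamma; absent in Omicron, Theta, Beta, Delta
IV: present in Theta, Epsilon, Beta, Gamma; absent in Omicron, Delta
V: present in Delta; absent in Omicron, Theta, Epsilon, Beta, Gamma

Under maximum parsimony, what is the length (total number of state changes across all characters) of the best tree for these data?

Character polarity is set by the outgroup: the derived state is whichever differs from the outgroup's state, so for I, II the derived state is 'absent', and for the remaining characters it is 'present'.
All ingroup taxa share the derived state 'absent' for I; it defines the ingroup but does not resolve relationships within it.
Only Beta, Epsilon, and Gamma show the derived state 'absent' for II, supporting them as a clade.
III: derived state 'present' in Epsilon and Gamma only — synapomorphy for {Epsilon, Gamma}.
IV (derived state 'present') is shared by Beta, Epsilon, Gamma, and Theta — a synapomorphy uniting that clade.
V: derived state 'present' in Delta only — an autapomorphy, so it tells us nothing about relationships among taxa.
Most parsimonious ingroup topology: ((Theta,((Epsilon,Gamma),Beta)),Delta).
Changes per character on this tree: I: 1; II: 1; III: 1; IV: 1; V: 1.
Total = 5.

5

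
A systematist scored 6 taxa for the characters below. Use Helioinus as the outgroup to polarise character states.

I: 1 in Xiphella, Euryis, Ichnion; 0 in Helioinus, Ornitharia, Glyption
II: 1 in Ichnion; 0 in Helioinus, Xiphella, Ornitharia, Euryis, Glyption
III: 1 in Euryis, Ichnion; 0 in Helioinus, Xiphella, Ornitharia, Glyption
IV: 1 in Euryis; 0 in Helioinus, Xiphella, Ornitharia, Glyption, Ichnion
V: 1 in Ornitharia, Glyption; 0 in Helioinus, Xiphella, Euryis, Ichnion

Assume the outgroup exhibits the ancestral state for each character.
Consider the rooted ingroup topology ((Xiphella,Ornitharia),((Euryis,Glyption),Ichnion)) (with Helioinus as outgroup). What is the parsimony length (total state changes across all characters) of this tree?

9

Map each character onto ((Xiphella,Ornitharia),((Euryis,Glyption),Ichnion)) (rooted by Helioinus) and count the minimum state changes it requires (Fitch parsimony):
I: 3; II: 1; III: 2; IV: 1; V: 2.
Total tree length = 9.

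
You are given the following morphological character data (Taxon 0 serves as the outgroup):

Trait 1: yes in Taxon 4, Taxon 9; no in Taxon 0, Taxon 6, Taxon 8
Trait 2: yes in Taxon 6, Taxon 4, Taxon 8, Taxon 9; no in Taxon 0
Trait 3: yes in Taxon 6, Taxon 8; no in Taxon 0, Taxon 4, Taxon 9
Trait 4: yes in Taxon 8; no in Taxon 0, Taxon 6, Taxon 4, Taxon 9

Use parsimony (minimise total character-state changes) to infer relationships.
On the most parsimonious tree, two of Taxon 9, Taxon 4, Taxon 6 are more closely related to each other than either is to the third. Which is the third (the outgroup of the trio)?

Taxon 6

The outgroup has state 'no' for every character, so 'yes' is the derived state throughout.
Trait 1 (derived state 'yes') is shared by Taxon 4 and Taxon 9 — a synapomorphy uniting that clade.
All ingroup taxa share the derived state 'yes' for Trait 2; it defines the ingroup but does not resolve relationships within it.
Trait 3: derived state 'yes' in Taxon 6 and Taxon 8 only — synapomorphy for {Taxon 6, Taxon 8}.
Trait 4: derived state 'yes' in Taxon 8 only — an autapomorphy, so it tells us nothing about relationships among taxa.
Most parsimonious ingroup topology: ((Taxon 6,Taxon 8),(Taxon 4,Taxon 9)).
Taxon 4 and Taxon 9 share a more recent common ancestor with each other than either does with Taxon 6, so Taxon 6 is the least closely related of the three.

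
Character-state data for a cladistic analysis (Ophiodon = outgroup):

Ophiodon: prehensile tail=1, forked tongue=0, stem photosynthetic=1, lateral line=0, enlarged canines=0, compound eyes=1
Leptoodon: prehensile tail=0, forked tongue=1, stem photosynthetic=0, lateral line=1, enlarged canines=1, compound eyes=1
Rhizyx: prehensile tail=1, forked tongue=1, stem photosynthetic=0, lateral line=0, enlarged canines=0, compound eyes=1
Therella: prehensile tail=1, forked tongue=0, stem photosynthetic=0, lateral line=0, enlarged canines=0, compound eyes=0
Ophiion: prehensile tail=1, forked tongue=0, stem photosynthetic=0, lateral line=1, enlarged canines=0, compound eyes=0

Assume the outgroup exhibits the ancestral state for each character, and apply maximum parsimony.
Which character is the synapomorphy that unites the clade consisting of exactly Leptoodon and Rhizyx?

forked tongue

Character polarity is set by the outgroup: the derived state is whichever differs from the outgroup's state, so for prehensile tail, stem photosynthetic, compound eyes the derived state is '0', and for the remaining characters it is '1'.
prehensile tail (derived state '0') is unique to Leptoodon (autapomorphy; uninformative for grouping).
Only Leptoodon and Rhizyx show the derived state '1' for forked tongue, supporting them as a clade.
All ingroup taxa share the derived state '0' for stem photosynthetic; it defines the ingroup but does not resolve relationships within it.
lateral line groups Leptoodon and Ophiion, which is incompatible with the clades supported by the remaining characters; treating it as convergent (homoplasy) costs fewer steps than any alternative tree.
enlarged canines: derived state '1' in Leptoodon only — an autapomorphy, so it tells us nothing about relationships among taxa.
compound eyes: derived state '0' in Ophiion and Therella only — synapomorphy for {Ophiion, Therella}.
Most parsimonious ingroup topology: ((Leptoodon,Rhizyx),(Therella,Ophiion)).
The clade {Leptoodon, Rhizyx} is supported by forked tongue: its derived state '1' occurs in exactly those taxa and in no other taxon (including the outgroup).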